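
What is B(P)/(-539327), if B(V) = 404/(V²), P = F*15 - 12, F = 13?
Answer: -404/18061521903 ≈ -2.2368e-8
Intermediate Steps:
P = 183 (P = 13*15 - 12 = 195 - 12 = 183)
B(V) = 404/V²
B(P)/(-539327) = (404/183²)/(-539327) = (404*(1/33489))*(-1/539327) = (404/33489)*(-1/539327) = -404/18061521903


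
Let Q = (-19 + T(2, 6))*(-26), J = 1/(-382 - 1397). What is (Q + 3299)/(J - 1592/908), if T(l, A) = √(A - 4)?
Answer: -1531738569/708269 + 10499658*√2/708269 ≈ -2141.7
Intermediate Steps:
J = -1/1779 (J = 1/(-1779) = -1/1779 ≈ -0.00056211)
T(l, A) = √(-4 + A)
Q = 494 - 26*√2 (Q = (-19 + √(-4 + 6))*(-26) = (-19 + √2)*(-26) = 494 - 26*√2 ≈ 457.23)
(Q + 3299)/(J - 1592/908) = ((494 - 26*√2) + 3299)/(-1/1779 - 1592/908) = (3793 - 26*√2)/(-1/1779 - 1592*1/908) = (3793 - 26*√2)/(-1/1779 - 398/227) = (3793 - 26*√2)/(-708269/403833) = (3793 - 26*√2)*(-403833/708269) = -1531738569/708269 + 10499658*√2/708269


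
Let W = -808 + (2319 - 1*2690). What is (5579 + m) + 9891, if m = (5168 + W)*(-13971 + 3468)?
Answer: -41880997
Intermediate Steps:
W = -1179 (W = -808 + (2319 - 2690) = -808 - 371 = -1179)
m = -41896467 (m = (5168 - 1179)*(-13971 + 3468) = 3989*(-10503) = -41896467)
(5579 + m) + 9891 = (5579 - 41896467) + 9891 = -41890888 + 9891 = -41880997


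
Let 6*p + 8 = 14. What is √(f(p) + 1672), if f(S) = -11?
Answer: √1661 ≈ 40.755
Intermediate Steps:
p = 1 (p = -4/3 + (⅙)*14 = -4/3 + 7/3 = 1)
√(f(p) + 1672) = √(-11 + 1672) = √1661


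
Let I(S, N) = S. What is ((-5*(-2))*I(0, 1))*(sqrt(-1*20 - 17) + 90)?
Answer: 0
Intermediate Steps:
((-5*(-2))*I(0, 1))*(sqrt(-1*20 - 17) + 90) = (-5*(-2)*0)*(sqrt(-1*20 - 17) + 90) = (10*0)*(sqrt(-20 - 17) + 90) = 0*(sqrt(-37) + 90) = 0*(I*sqrt(37) + 90) = 0*(90 + I*sqrt(37)) = 0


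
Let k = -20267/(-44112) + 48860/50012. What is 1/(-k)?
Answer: -551532336/792226381 ≈ -0.69618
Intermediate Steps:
k = 792226381/551532336 (k = -20267*(-1/44112) + 48860*(1/50012) = 20267/44112 + 12215/12503 = 792226381/551532336 ≈ 1.4364)
1/(-k) = 1/(-1*792226381/551532336) = 1/(-792226381/551532336) = -551532336/792226381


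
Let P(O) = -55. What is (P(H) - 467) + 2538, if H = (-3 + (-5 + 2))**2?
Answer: 2016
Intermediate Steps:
H = 36 (H = (-3 - 3)**2 = (-6)**2 = 36)
(P(H) - 467) + 2538 = (-55 - 467) + 2538 = -522 + 2538 = 2016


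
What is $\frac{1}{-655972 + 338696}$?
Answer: $- \frac{1}{317276} \approx -3.1518 \cdot 10^{-6}$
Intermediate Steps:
$\frac{1}{-655972 + 338696} = \frac{1}{-317276} = - \frac{1}{317276}$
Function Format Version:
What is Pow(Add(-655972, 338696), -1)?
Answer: Rational(-1, 317276) ≈ -3.1518e-6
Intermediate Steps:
Pow(Add(-655972, 338696), -1) = Pow(-317276, -1) = Rational(-1, 317276)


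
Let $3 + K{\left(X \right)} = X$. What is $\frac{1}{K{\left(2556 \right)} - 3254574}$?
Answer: $- \frac{1}{3252021} \approx -3.075 \cdot 10^{-7}$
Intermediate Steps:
$K{\left(X \right)} = -3 + X$
$\frac{1}{K{\left(2556 \right)} - 3254574} = \frac{1}{\left(-3 + 2556\right) - 3254574} = \frac{1}{2553 - 3254574} = \frac{1}{-3252021} = - \frac{1}{3252021}$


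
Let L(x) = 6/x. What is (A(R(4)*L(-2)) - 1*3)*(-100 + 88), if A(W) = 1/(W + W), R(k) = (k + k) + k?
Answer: 217/6 ≈ 36.167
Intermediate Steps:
R(k) = 3*k (R(k) = 2*k + k = 3*k)
A(W) = 1/(2*W)
(A(R(4)*L(-2)) - 1*3)*(-100 + 88) = (1/(2*(((3*4)*(6/(-2))))) - 1*3)*(-100 + 88) = (1/(2*((12*(6*(-½))))) - 3)*(-12) = (1/(2*((12*(-3)))) - 3)*(-12) = ((½)/(-36) - 3)*(-12) = ((½)*(-1/36) - 3)*(-12) = (-1/72 - 3)*(-12) = -217/72*(-12) = 217/6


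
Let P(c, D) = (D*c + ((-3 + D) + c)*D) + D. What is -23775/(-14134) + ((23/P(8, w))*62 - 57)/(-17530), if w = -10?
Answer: 4180852651/2477690200 ≈ 1.6874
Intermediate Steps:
P(c, D) = D + D*c + D*(-3 + D + c) (P(c, D) = (D*c + (-3 + D + c)*D) + D = (D*c + D*(-3 + D + c)) + D = D + D*c + D*(-3 + D + c))
-23775/(-14134) + ((23/P(8, w))*62 - 57)/(-17530) = -23775/(-14134) + ((23/((-10*(-2 - 10 + 2*8))))*62 - 57)/(-17530) = -23775*(-1/14134) + ((23/((-10*(-2 - 10 + 16))))*62 - 57)*(-1/17530) = 23775/14134 + ((23/((-10*4)))*62 - 57)*(-1/17530) = 23775/14134 + ((23/(-40))*62 - 57)*(-1/17530) = 23775/14134 + ((23*(-1/40))*62 - 57)*(-1/17530) = 23775/14134 + (-23/40*62 - 57)*(-1/17530) = 23775/14134 + (-713/20 - 57)*(-1/17530) = 23775/14134 - 1853/20*(-1/17530) = 23775/14134 + 1853/350600 = 4180852651/2477690200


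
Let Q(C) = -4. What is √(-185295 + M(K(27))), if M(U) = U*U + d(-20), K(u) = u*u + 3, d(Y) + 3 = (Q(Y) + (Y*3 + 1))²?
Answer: √354495 ≈ 595.39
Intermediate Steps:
d(Y) = -3 + (-3 + 3*Y)² (d(Y) = -3 + (-4 + (Y*3 + 1))² = -3 + (-4 + (3*Y + 1))² = -3 + (-4 + (1 + 3*Y))² = -3 + (-3 + 3*Y)²)
K(u) = 3 + u² (K(u) = u² + 3 = 3 + u²)
M(U) = 3966 + U² (M(U) = U*U + (-3 + 9*(-1 - 20)²) = U² + (-3 + 9*(-21)²) = U² + (-3 + 9*441) = U² + (-3 + 3969) = U² + 3966 = 3966 + U²)
√(-185295 + M(K(27))) = √(-185295 + (3966 + (3 + 27²)²)) = √(-185295 + (3966 + (3 + 729)²)) = √(-185295 + (3966 + 732²)) = √(-185295 + (3966 + 535824)) = √(-185295 + 539790) = √354495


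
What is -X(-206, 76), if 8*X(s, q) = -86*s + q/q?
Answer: -17717/8 ≈ -2214.6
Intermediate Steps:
X(s, q) = ⅛ - 43*s/4 (X(s, q) = (-86*s + q/q)/8 = (-86*s + 1)/8 = (1 - 86*s)/8 = ⅛ - 43*s/4)
-X(-206, 76) = -(⅛ - 43/4*(-206)) = -(⅛ + 4429/2) = -1*17717/8 = -17717/8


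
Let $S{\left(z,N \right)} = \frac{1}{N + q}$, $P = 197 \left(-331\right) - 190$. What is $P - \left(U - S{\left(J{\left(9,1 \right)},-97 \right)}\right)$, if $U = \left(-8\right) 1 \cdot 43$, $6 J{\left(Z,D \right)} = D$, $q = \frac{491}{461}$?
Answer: $- \frac{2877034439}{44226} \approx -65053.0$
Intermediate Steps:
$q = \frac{491}{461}$ ($q = 491 \cdot \frac{1}{461} = \frac{491}{461} \approx 1.0651$)
$J{\left(Z,D \right)} = \frac{D}{6}$
$U = -344$ ($U = \left(-8\right) 43 = -344$)
$P = -65397$ ($P = -65207 - 190 = -65397$)
$S{\left(z,N \right)} = \frac{1}{\frac{491}{461} + N}$ ($S{\left(z,N \right)} = \frac{1}{N + \frac{491}{461}} = \frac{1}{\frac{491}{461} + N}$)
$P - \left(U - S{\left(J{\left(9,1 \right)},-97 \right)}\right) = -65397 - \left(-344 - \frac{461}{491 + 461 \left(-97\right)}\right) = -65397 - \left(-344 - \frac{461}{491 - 44717}\right) = -65397 - \left(-344 - \frac{461}{-44226}\right) = -65397 - \left(-344 - 461 \left(- \frac{1}{44226}\right)\right) = -65397 - \left(-344 - - \frac{461}{44226}\right) = -65397 - \left(-344 + \frac{461}{44226}\right) = -65397 - - \frac{15213283}{44226} = -65397 + \frac{15213283}{44226} = - \frac{2877034439}{44226}$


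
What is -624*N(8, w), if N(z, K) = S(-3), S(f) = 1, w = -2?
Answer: -624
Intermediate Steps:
N(z, K) = 1
-624*N(8, w) = -624*1 = -624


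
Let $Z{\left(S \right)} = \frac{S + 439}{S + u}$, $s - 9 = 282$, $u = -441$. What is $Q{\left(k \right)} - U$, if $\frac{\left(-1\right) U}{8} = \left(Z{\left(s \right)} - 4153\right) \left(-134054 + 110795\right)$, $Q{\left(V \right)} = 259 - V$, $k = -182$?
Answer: $\frac{3868315037}{5} \approx 7.7366 \cdot 10^{8}$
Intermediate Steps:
$s = 291$ ($s = 9 + 282 = 291$)
$Z{\left(S \right)} = \frac{439 + S}{-441 + S}$ ($Z{\left(S \right)} = \frac{S + 439}{S - 441} = \frac{439 + S}{-441 + S}$)
$U = - \frac{3868312832}{5}$ ($U = - 8 \left(\frac{439 + 291}{-441 + 291} - 4153\right) \left(-134054 + 110795\right) = - 8 \left(\frac{1}{-150} \cdot 730 - 4153\right) \left(-23259\right) = - 8 \left(\left(- \frac{1}{150}\right) 730 - 4153\right) \left(-23259\right) = - 8 \left(- \frac{73}{15} - 4153\right) \left(-23259\right) = - 8 \left(\left(- \frac{62368}{15}\right) \left(-23259\right)\right) = \left(-8\right) \frac{483539104}{5} = - \frac{3868312832}{5} \approx -7.7366 \cdot 10^{8}$)
$Q{\left(k \right)} - U = \left(259 - -182\right) - - \frac{3868312832}{5} = \left(259 + 182\right) + \frac{3868312832}{5} = 441 + \frac{3868312832}{5} = \frac{3868315037}{5}$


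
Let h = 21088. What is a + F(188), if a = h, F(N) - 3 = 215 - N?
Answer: 21118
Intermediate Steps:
F(N) = 218 - N (F(N) = 3 + (215 - N) = 218 - N)
a = 21088
a + F(188) = 21088 + (218 - 1*188) = 21088 + (218 - 188) = 21088 + 30 = 21118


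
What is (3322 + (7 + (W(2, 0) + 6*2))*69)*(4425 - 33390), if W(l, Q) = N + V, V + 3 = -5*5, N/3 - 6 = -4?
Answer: -90225975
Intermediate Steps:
N = 6 (N = 18 + 3*(-4) = 18 - 12 = 6)
V = -28 (V = -3 - 5*5 = -3 - 25 = -28)
W(l, Q) = -22 (W(l, Q) = 6 - 28 = -22)
(3322 + (7 + (W(2, 0) + 6*2))*69)*(4425 - 33390) = (3322 + (7 + (-22 + 6*2))*69)*(4425 - 33390) = (3322 + (7 + (-22 + 12))*69)*(-28965) = (3322 + (7 - 10)*69)*(-28965) = (3322 - 3*69)*(-28965) = (3322 - 207)*(-28965) = 3115*(-28965) = -90225975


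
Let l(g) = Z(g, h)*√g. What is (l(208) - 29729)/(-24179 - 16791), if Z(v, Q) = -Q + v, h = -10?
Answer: 29729/40970 - 436*√13/20485 ≈ 0.64889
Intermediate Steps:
Z(v, Q) = v - Q
l(g) = √g*(10 + g) (l(g) = (g - 1*(-10))*√g = (g + 10)*√g = (10 + g)*√g = √g*(10 + g))
(l(208) - 29729)/(-24179 - 16791) = (√208*(10 + 208) - 29729)/(-24179 - 16791) = ((4*√13)*218 - 29729)/(-40970) = (872*√13 - 29729)*(-1/40970) = (-29729 + 872*√13)*(-1/40970) = 29729/40970 - 436*√13/20485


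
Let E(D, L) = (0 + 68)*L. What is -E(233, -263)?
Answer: 17884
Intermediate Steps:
E(D, L) = 68*L
-E(233, -263) = -68*(-263) = -1*(-17884) = 17884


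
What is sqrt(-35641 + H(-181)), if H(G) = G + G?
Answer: I*sqrt(36003) ≈ 189.74*I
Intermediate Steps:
H(G) = 2*G
sqrt(-35641 + H(-181)) = sqrt(-35641 + 2*(-181)) = sqrt(-35641 - 362) = sqrt(-36003) = I*sqrt(36003)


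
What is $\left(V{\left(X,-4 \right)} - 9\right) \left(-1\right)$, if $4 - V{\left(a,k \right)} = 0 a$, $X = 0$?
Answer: $5$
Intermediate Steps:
$V{\left(a,k \right)} = 4$ ($V{\left(a,k \right)} = 4 - 0 a = 4 - 0 = 4 + 0 = 4$)
$\left(V{\left(X,-4 \right)} - 9\right) \left(-1\right) = \left(4 - 9\right) \left(-1\right) = \left(-5\right) \left(-1\right) = 5$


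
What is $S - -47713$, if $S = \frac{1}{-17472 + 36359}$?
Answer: $\frac{901155432}{18887} \approx 47713.0$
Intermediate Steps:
$S = \frac{1}{18887} \approx 5.2946 \cdot 10^{-5}$
$S - -47713 = \frac{1}{18887} - -47713 = \frac{1}{18887} + 47713 = \frac{901155432}{18887}$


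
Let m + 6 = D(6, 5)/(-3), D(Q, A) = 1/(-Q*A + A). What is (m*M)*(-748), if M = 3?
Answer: 335852/25 ≈ 13434.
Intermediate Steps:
D(Q, A) = 1/(A - A*Q) (D(Q, A) = 1/(-A*Q + A) = 1/(A - A*Q))
m = -449/75 (m = -6 - 1/(5*(-1 + 6))/(-3) = -6 - 1*⅕/5*(-⅓) = -6 - 1*⅕*⅕*(-⅓) = -6 - 1/25*(-⅓) = -6 + 1/75 = -449/75 ≈ -5.9867)
(m*M)*(-748) = -449/75*3*(-748) = -449/25*(-748) = 335852/25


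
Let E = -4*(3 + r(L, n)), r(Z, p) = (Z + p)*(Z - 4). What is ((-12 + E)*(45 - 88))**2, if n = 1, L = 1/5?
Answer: 38340864/625 ≈ 61345.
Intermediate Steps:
L = 1/5 ≈ 0.20000
r(Z, p) = (-4 + Z)*(Z + p) (r(Z, p) = (Z + p)*(-4 + Z) = (-4 + Z)*(Z + p))
E = 156/25 (E = -4*(3 + ((1/5)**2 - 4*1/5 - 4*1 + (1/5)*1)) = -4*(3 + (1/25 - 4/5 - 4 + 1/5)) = -4*(3 - 114/25) = -4*(-39/25) = 156/25 ≈ 6.2400)
((-12 + E)*(45 - 88))**2 = ((-12 + 156/25)*(45 - 88))**2 = (-144/25*(-43))**2 = (6192/25)**2 = 38340864/625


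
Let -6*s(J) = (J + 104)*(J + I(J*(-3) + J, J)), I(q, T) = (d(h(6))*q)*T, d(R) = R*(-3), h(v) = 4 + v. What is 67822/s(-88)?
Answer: -101733/1858208 ≈ -0.054748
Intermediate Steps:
d(R) = -3*R
I(q, T) = -30*T*q (I(q, T) = ((-3*(4 + 6))*q)*T = ((-3*10)*q)*T = (-30*q)*T = -30*T*q)
s(J) = -(104 + J)*(J + 60*J²)/6 (s(J) = -(J + 104)*(J - 30*J*(J*(-3) + J))/6 = -(104 + J)*(J - 30*J*(-3*J + J))/6 = -(104 + J)*(J - 30*J*(-2*J))/6 = -(104 + J)*(J + 60*J²)/6)
67822/s(-88) = 67822/(((⅙)*(-88)*(-104 - 6241*(-88) - 60*(-88)²))) = 67822/(((⅙)*(-88)*(-104 + 549208 - 60*7744))) = 67822/(((⅙)*(-88)*(-104 + 549208 - 464640))) = 67822/(((⅙)*(-88)*84464)) = 67822/(-3716416/3) = 67822*(-3/3716416) = -101733/1858208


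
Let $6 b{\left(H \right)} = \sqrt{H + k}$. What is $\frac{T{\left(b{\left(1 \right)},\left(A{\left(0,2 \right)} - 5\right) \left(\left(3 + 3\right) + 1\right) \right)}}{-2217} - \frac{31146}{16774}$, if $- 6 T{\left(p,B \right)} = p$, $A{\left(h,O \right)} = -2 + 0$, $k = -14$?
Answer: $- \frac{15573}{8387} + \frac{i \sqrt{13}}{79812} \approx -1.8568 + 4.5176 \cdot 10^{-5} i$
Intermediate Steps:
$A{\left(h,O \right)} = -2$
$b{\left(H \right)} = \frac{\sqrt{-14 + H}}{6}$ ($b{\left(H \right)} = \frac{\sqrt{H - 14}}{6} = \frac{\sqrt{-14 + H}}{6}$)
$T{\left(p,B \right)} = - \frac{p}{6}$
$\frac{T{\left(b{\left(1 \right)},\left(A{\left(0,2 \right)} - 5\right) \left(\left(3 + 3\right) + 1\right) \right)}}{-2217} - \frac{31146}{16774} = \frac{\left(- \frac{1}{6}\right) \frac{\sqrt{-14 + 1}}{6}}{-2217} - \frac{31146}{16774} = - \frac{\frac{1}{6} \sqrt{-13}}{6} \left(- \frac{1}{2217}\right) - \frac{15573}{8387} = - \frac{\frac{1}{6} i \sqrt{13}}{6} \left(- \frac{1}{2217}\right) - \frac{15573}{8387} = - \frac{i \sqrt{13}}{36} \left(- \frac{1}{2217}\right) - \frac{15573}{8387} = \frac{i \sqrt{13}}{79812} - \frac{15573}{8387} = - \frac{15573}{8387} + \frac{i \sqrt{13}}{79812}$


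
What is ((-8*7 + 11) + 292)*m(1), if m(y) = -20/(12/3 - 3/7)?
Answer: -6916/5 ≈ -1383.2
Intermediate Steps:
m(y) = -28/5 (m(y) = -20/(12*(1/3) - 3*1/7) = -20/(4 - 3/7) = -20/25/7 = -20*7/25 = -28/5)
((-8*7 + 11) + 292)*m(1) = ((-8*7 + 11) + 292)*(-28/5) = ((-56 + 11) + 292)*(-28/5) = (-45 + 292)*(-28/5) = 247*(-28/5) = -6916/5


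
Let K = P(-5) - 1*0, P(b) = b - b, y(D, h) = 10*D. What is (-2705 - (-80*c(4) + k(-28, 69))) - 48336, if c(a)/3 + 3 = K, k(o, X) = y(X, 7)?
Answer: -52451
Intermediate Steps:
k(o, X) = 10*X
P(b) = 0
K = 0 (K = 0 - 1*0 = 0 + 0 = 0)
c(a) = -9 (c(a) = -9 + 3*0 = -9 + 0 = -9)
(-2705 - (-80*c(4) + k(-28, 69))) - 48336 = (-2705 - (-80*(-9) + 10*69)) - 48336 = (-2705 - (720 + 690)) - 48336 = (-2705 - 1*1410) - 48336 = (-2705 - 1410) - 48336 = -4115 - 48336 = -52451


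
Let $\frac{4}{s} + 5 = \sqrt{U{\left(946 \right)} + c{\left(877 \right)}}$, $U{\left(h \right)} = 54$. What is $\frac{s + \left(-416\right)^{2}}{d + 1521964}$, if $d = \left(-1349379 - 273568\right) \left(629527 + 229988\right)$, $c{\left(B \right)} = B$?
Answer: $- \frac{78394378}{631910433239673} - \frac{2 \sqrt{19}}{90272919034239} \approx -1.2406 \cdot 10^{-7}$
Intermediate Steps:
$d = -1394947290705$ ($d = \left(-1622947\right) 859515 = -1394947290705$)
$s = \frac{4}{-5 + 7 \sqrt{19}}$ ($s = \frac{4}{-5 + \sqrt{54 + 877}} = \frac{4}{-5 + \sqrt{931}} = \frac{4}{-5 + 7 \sqrt{19}} \approx 0.15679$)
$\frac{s + \left(-416\right)^{2}}{d + 1521964} = \frac{\left(\frac{10}{453} + \frac{14 \sqrt{19}}{453}\right) + \left(-416\right)^{2}}{-1394947290705 + 1521964} = \frac{\left(\frac{10}{453} + \frac{14 \sqrt{19}}{453}\right) + 173056}{-1394945768741} = \left(\frac{78394378}{453} + \frac{14 \sqrt{19}}{453}\right) \left(- \frac{1}{1394945768741}\right) = - \frac{78394378}{631910433239673} - \frac{2 \sqrt{19}}{90272919034239}$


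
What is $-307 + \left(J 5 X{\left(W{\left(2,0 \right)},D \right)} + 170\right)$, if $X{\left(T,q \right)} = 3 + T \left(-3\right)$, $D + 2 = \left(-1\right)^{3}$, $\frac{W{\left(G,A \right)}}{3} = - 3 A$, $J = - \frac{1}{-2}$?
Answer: $- \frac{259}{2} \approx -129.5$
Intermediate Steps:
$J = \frac{1}{2}$ ($J = \left(-1\right) \left(- \frac{1}{2}\right) = \frac{1}{2} \approx 0.5$)
$W{\left(G,A \right)} = - 9 A$ ($W{\left(G,A \right)} = 3 \left(- 3 A\right) = - 9 A$)
$D = -3$ ($D = -2 + \left(-1\right)^{3} = -2 - 1 = -3$)
$X{\left(T,q \right)} = 3 - 3 T$
$-307 + \left(J 5 X{\left(W{\left(2,0 \right)},D \right)} + 170\right) = -307 + \left(\frac{1}{2} \cdot 5 \left(3 - 3 \left(\left(-9\right) 0\right)\right) + 170\right) = -307 + \left(\frac{5 \left(3 - 0\right)}{2} + 170\right) = -307 + \left(\frac{5 \left(3 + 0\right)}{2} + 170\right) = -307 + \left(\frac{5}{2} \cdot 3 + 170\right) = -307 + \left(\frac{15}{2} + 170\right) = -307 + \frac{355}{2} = - \frac{259}{2}$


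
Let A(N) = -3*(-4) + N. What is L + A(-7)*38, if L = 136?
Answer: 326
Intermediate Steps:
A(N) = 12 + N
L + A(-7)*38 = 136 + (12 - 7)*38 = 136 + 5*38 = 136 + 190 = 326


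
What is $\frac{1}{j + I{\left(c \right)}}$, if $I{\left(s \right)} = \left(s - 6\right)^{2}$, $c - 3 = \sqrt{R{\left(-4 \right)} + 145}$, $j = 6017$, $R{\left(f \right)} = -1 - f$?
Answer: $\frac{343}{2117386} + \frac{\sqrt{37}}{3176079} \approx 0.00016391$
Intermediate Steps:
$c = 3 + 2 \sqrt{37}$ ($c = 3 + \sqrt{\left(-1 - -4\right) + 145} = 3 + \sqrt{\left(-1 + 4\right) + 145} = 3 + \sqrt{3 + 145} = 3 + \sqrt{148} = 3 + 2 \sqrt{37} \approx 15.166$)
$I{\left(s \right)} = \left(-6 + s\right)^{2}$
$\frac{1}{j + I{\left(c \right)}} = \frac{1}{6017 + \left(-6 + \left(3 + 2 \sqrt{37}\right)\right)^{2}} = \frac{1}{6017 + \left(-3 + 2 \sqrt{37}\right)^{2}}$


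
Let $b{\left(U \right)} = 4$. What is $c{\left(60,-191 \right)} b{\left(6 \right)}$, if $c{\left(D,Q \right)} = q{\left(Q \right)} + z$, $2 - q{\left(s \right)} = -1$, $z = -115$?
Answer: $-448$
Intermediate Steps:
$q{\left(s \right)} = 3$ ($q{\left(s \right)} = 2 - -1 = 2 + 1 = 3$)
$c{\left(D,Q \right)} = -112$ ($c{\left(D,Q \right)} = 3 - 115 = -112$)
$c{\left(60,-191 \right)} b{\left(6 \right)} = \left(-112\right) 4 = -448$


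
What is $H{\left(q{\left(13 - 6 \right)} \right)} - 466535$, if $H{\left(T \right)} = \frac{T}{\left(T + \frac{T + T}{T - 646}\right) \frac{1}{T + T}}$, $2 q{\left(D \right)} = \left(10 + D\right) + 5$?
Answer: $- \frac{295302685}{633} \approx -4.6651 \cdot 10^{5}$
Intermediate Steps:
$q{\left(D \right)} = \frac{15}{2} + \frac{D}{2}$ ($q{\left(D \right)} = \frac{\left(10 + D\right) + 5}{2} = \frac{15 + D}{2} = \frac{15}{2} + \frac{D}{2}$)
$H{\left(T \right)} = \frac{2 T^{2}}{T + \frac{2 T}{-646 + T}}$ ($H{\left(T \right)} = \frac{T}{\left(T + \frac{2 T}{-646 + T}\right) \frac{1}{2 T}} = \frac{T}{\frac{1}{2} \frac{1}{T} \left(T + \frac{2 T}{-646 + T}\right)} = T \frac{2 T}{T + \frac{2 T}{-646 + T}} = \frac{2 T^{2}}{T + \frac{2 T}{-646 + T}}$)
$H{\left(q{\left(13 - 6 \right)} \right)} - 466535 = \frac{2 \left(\frac{15}{2} + \frac{13 - 6}{2}\right) \left(-646 + \left(\frac{15}{2} + \frac{13 - 6}{2}\right)\right)}{-644 + \left(\frac{15}{2} + \frac{13 - 6}{2}\right)} - 466535 = \frac{2 \left(\frac{15}{2} + \frac{1}{2} \cdot 7\right) \left(-646 + \left(\frac{15}{2} + \frac{1}{2} \cdot 7\right)\right)}{-644 + \left(\frac{15}{2} + \frac{1}{2} \cdot 7\right)} - 466535 = \frac{2 \left(\frac{15}{2} + \frac{7}{2}\right) \left(-646 + \left(\frac{15}{2} + \frac{7}{2}\right)\right)}{-644 + \left(\frac{15}{2} + \frac{7}{2}\right)} - 466535 = 2 \cdot 11 \frac{1}{-644 + 11} \left(-646 + 11\right) - 466535 = 2 \cdot 11 \frac{1}{-633} \left(-635\right) - 466535 = 2 \cdot 11 \left(- \frac{1}{633}\right) \left(-635\right) - 466535 = \frac{13970}{633} - 466535 = - \frac{295302685}{633}$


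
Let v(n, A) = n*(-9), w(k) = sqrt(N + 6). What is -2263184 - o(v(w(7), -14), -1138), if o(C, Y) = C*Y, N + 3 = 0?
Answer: -2263184 - 10242*sqrt(3) ≈ -2.2809e+6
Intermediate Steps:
N = -3 (N = -3 + 0 = -3)
w(k) = sqrt(3) (w(k) = sqrt(-3 + 6) = sqrt(3))
v(n, A) = -9*n
-2263184 - o(v(w(7), -14), -1138) = -2263184 - (-9*sqrt(3))*(-1138) = -2263184 - 10242*sqrt(3)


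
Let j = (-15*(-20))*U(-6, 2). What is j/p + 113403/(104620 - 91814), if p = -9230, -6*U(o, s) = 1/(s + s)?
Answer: 209373953/23639876 ≈ 8.8568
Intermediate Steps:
U(o, s) = -1/(12*s) (U(o, s) = -1/(6*(s + s)) = -1/(2*s)/6 = -1/(12*s))
j = -25/2 (j = (-15*(-20))*(-1/12/2) = 300*(-1/12*1/2) = 300*(-1/24) = -25/2 ≈ -12.500)
j/p + 113403/(104620 - 91814) = -25/2/(-9230) + 113403/(104620 - 91814) = -25/2*(-1/9230) + 113403/12806 = 5/3692 + 113403*(1/12806) = 5/3692 + 113403/12806 = 209373953/23639876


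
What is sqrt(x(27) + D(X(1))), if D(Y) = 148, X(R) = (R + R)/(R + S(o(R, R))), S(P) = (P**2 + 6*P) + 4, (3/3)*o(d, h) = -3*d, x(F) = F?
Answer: 5*sqrt(7) ≈ 13.229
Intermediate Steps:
o(d, h) = -3*d
S(P) = 4 + P**2 + 6*P
X(R) = 2*R/(4 - 17*R + 9*R**2) (X(R) = (R + R)/(R + (4 + (-3*R)**2 + 6*(-3*R))) = (2*R)/(R + (4 + 9*R**2 - 18*R)) = (2*R)/(R + (4 - 18*R + 9*R**2)) = (2*R)/(4 - 17*R + 9*R**2) = 2*R/(4 - 17*R + 9*R**2))
sqrt(x(27) + D(X(1))) = sqrt(27 + 148) = sqrt(175) = 5*sqrt(7)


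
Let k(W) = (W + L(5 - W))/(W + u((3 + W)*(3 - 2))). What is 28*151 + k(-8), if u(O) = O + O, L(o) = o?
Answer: 76099/18 ≈ 4227.7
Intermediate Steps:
u(O) = 2*O
k(W) = 5/(6 + 3*W) (k(W) = (W + (5 - W))/(W + 2*((3 + W)*(3 - 2))) = 5/(W + 2*((3 + W)*1)) = 5/(W + 2*(3 + W)) = 5/(W + (6 + 2*W)) = 5/(6 + 3*W))
28*151 + k(-8) = 28*151 + 5/(3*(2 - 8)) = 4228 + (5/3)/(-6) = 4228 + (5/3)*(-⅙) = 4228 - 5/18 = 76099/18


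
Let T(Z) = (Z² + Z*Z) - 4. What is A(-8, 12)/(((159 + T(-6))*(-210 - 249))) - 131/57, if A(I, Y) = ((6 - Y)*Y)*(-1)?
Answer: -505681/219963 ≈ -2.2989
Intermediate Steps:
T(Z) = -4 + 2*Z² (T(Z) = (Z² + Z²) - 4 = 2*Z² - 4 = -4 + 2*Z²)
A(I, Y) = -Y*(6 - Y) (A(I, Y) = (Y*(6 - Y))*(-1) = -Y*(6 - Y))
A(-8, 12)/(((159 + T(-6))*(-210 - 249))) - 131/57 = (12*(-6 + 12))/(((159 + (-4 + 2*(-6)²))*(-210 - 249))) - 131/57 = (12*6)/(((159 + (-4 + 2*36))*(-459))) - 131*1/57 = 72/(((159 + (-4 + 72))*(-459))) - 131/57 = 72/(((159 + 68)*(-459))) - 131/57 = 72/((227*(-459))) - 131/57 = 72/(-104193) - 131/57 = 72*(-1/104193) - 131/57 = -8/11577 - 131/57 = -505681/219963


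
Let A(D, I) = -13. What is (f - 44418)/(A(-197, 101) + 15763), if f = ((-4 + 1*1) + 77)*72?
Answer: -1303/525 ≈ -2.4819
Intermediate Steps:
f = 5328 (f = ((-4 + 1) + 77)*72 = (-3 + 77)*72 = 74*72 = 5328)
(f - 44418)/(A(-197, 101) + 15763) = (5328 - 44418)/(-13 + 15763) = -39090/15750 = -39090*1/15750 = -1303/525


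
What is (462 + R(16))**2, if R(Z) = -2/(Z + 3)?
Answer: 77018176/361 ≈ 2.1335e+5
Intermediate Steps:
R(Z) = -2/(3 + Z)
(462 + R(16))**2 = (462 - 2/(3 + 16))**2 = (462 - 2/19)**2 = (8776/19)**2 = 77018176/361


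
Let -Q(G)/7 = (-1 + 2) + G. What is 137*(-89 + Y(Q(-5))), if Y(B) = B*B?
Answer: 95215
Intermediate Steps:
Q(G) = -7 - 7*G (Q(G) = -7*((-1 + 2) + G) = -7*(1 + G) = -7 - 7*G)
Y(B) = B**2
137*(-89 + Y(Q(-5))) = 137*(-89 + (-7 - 7*(-5))**2) = 137*(-89 + (-7 + 35)**2) = 137*(-89 + 28**2) = 137*(-89 + 784) = 137*695 = 95215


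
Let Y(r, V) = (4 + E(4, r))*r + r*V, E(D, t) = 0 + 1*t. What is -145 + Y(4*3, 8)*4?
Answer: 1007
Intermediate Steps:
E(D, t) = t (E(D, t) = 0 + t = t)
Y(r, V) = V*r + r*(4 + r) (Y(r, V) = (4 + r)*r + r*V = r*(4 + r) + V*r = V*r + r*(4 + r))
-145 + Y(4*3, 8)*4 = -145 + ((4*3)*(4 + 8 + 4*3))*4 = -145 + (12*(4 + 8 + 12))*4 = -145 + (12*24)*4 = -145 + 288*4 = -145 + 1152 = 1007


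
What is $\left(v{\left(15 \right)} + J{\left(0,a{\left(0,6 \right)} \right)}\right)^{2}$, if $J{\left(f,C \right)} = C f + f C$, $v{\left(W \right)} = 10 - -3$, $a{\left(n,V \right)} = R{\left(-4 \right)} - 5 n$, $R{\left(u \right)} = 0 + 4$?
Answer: $169$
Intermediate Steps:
$R{\left(u \right)} = 4$
$a{\left(n,V \right)} = 4 - 5 n$
$v{\left(W \right)} = 13$ ($v{\left(W \right)} = 10 + 3 = 13$)
$J{\left(f,C \right)} = 2 C f$ ($J{\left(f,C \right)} = C f + C f = 2 C f$)
$\left(v{\left(15 \right)} + J{\left(0,a{\left(0,6 \right)} \right)}\right)^{2} = \left(13 + 2 \left(4 - 0\right) 0\right)^{2} = \left(13 + 2 \left(4 + 0\right) 0\right)^{2} = \left(13 + 2 \cdot 4 \cdot 0\right)^{2} = \left(13 + 0\right)^{2} = 13^{2} = 169$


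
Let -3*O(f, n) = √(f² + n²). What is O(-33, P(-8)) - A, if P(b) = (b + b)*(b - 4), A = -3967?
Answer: 3967 - √4217 ≈ 3902.1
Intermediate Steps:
P(b) = 2*b*(-4 + b) (P(b) = (2*b)*(-4 + b) = 2*b*(-4 + b))
O(f, n) = -√(f² + n²)/3
O(-33, P(-8)) - A = -√((-33)² + (2*(-8)*(-4 - 8))²)/3 - 1*(-3967) = -√(1089 + (2*(-8)*(-12))²)/3 + 3967 = -√(1089 + 192²)/3 + 3967 = -√(1089 + 36864)/3 + 3967 = -√4217 + 3967 = 3967 - √4217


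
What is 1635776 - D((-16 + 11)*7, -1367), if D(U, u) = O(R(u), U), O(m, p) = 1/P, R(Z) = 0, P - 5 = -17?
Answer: 19629313/12 ≈ 1.6358e+6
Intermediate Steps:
P = -12 (P = 5 - 17 = -12)
O(m, p) = -1/12 (O(m, p) = 1/(-12) = -1/12)
D(U, u) = -1/12
1635776 - D((-16 + 11)*7, -1367) = 1635776 - 1*(-1/12) = 1635776 + 1/12 = 19629313/12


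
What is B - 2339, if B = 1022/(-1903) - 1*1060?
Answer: -6469319/1903 ≈ -3399.5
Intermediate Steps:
B = -2018202/1903 (B = 1022*(-1/1903) - 1060 = -1022/1903 - 1060 = -2018202/1903 ≈ -1060.5)
B - 2339 = -2018202/1903 - 2339 = -6469319/1903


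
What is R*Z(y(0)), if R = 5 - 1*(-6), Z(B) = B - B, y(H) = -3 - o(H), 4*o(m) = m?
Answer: 0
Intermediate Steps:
o(m) = m/4
y(H) = -3 - H/4
Z(B) = 0
R = 11 (R = 5 + 6 = 11)
R*Z(y(0)) = 11*0 = 0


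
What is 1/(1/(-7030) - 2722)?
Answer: -7030/19135661 ≈ -0.00036738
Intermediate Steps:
1/(1/(-7030) - 2722) = 1/(-1/7030 - 2722) = 1/(-19135661/7030) = -7030/19135661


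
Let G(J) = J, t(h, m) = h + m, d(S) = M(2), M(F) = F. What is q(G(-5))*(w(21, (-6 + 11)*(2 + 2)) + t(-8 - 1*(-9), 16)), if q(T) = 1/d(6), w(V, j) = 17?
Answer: 17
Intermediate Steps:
d(S) = 2
q(T) = 1/2
q(G(-5))*(w(21, (-6 + 11)*(2 + 2)) + t(-8 - 1*(-9), 16)) = (17 + ((-8 - 1*(-9)) + 16))/2 = (17 + ((-8 + 9) + 16))/2 = (17 + (1 + 16))/2 = (17 + 17)/2 = (1/2)*34 = 17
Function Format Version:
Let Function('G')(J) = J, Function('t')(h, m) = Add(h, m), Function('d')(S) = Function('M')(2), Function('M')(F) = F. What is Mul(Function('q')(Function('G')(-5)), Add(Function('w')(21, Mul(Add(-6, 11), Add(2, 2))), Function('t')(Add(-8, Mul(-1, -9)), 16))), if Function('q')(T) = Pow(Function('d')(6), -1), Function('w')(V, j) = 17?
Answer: 17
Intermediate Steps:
Function('d')(S) = 2
Function('q')(T) = Rational(1, 2) (Function('q')(T) = Pow(2, -1) = Rational(1, 2))
Mul(Function('q')(Function('G')(-5)), Add(Function('w')(21, Mul(Add(-6, 11), Add(2, 2))), Function('t')(Add(-8, Mul(-1, -9)), 16))) = Mul(Rational(1, 2), Add(17, Add(Add(-8, Mul(-1, -9)), 16))) = Mul(Rational(1, 2), Add(17, Add(Add(-8, 9), 16))) = Mul(Rational(1, 2), Add(17, Add(1, 16))) = Mul(Rational(1, 2), Add(17, 17)) = Mul(Rational(1, 2), 34) = 17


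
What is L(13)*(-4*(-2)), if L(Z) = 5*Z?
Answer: 520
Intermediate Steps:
L(13)*(-4*(-2)) = (5*13)*(-4*(-2)) = 65*8 = 520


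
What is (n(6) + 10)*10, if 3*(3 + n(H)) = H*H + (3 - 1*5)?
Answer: 550/3 ≈ 183.33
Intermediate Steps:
n(H) = -11/3 + H**2/3 (n(H) = -3 + (H*H + (3 - 1*5))/3 = -3 + (H**2 + (3 - 5))/3 = -3 + (H**2 - 2)/3 = -3 + (-2 + H**2)/3 = -3 + (-2/3 + H**2/3) = -11/3 + H**2/3)
(n(6) + 10)*10 = ((-11/3 + (1/3)*6**2) + 10)*10 = ((-11/3 + (1/3)*36) + 10)*10 = ((-11/3 + 12) + 10)*10 = (25/3 + 10)*10 = (55/3)*10 = 550/3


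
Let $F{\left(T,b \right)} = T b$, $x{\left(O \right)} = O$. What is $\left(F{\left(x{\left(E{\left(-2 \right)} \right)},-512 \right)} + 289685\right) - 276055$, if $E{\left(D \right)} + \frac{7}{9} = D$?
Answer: $\frac{135470}{9} \approx 15052.0$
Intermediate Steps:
$E{\left(D \right)} = - \frac{7}{9} + D$
$\left(F{\left(x{\left(E{\left(-2 \right)} \right)},-512 \right)} + 289685\right) - 276055 = \left(\left(- \frac{7}{9} - 2\right) \left(-512\right) + 289685\right) - 276055 = \left(\left(- \frac{25}{9}\right) \left(-512\right) + 289685\right) - 276055 = \left(\frac{12800}{9} + 289685\right) - 276055 = \frac{2619965}{9} - 276055 = \frac{135470}{9}$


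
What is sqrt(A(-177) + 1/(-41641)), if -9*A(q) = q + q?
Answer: sqrt(613826025105)/124923 ≈ 6.2716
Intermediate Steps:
A(q) = -2*q/9 (A(q) = -(q + q)/9 = -2*q/9)
sqrt(A(-177) + 1/(-41641)) = sqrt(-2/9*(-177) + 1/(-41641)) = sqrt(118/3 - 1/41641) = sqrt(4913635/124923) = sqrt(613826025105)/124923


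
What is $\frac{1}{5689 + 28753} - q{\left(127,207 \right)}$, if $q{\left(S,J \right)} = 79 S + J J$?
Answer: $- \frac{1821361843}{34442} \approx -52882.0$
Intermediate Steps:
$q{\left(S,J \right)} = J^{2} + 79 S$ ($q{\left(S,J \right)} = 79 S + J^{2} = J^{2} + 79 S$)
$\frac{1}{5689 + 28753} - q{\left(127,207 \right)} = \frac{1}{5689 + 28753} - \left(207^{2} + 79 \cdot 127\right) = \frac{1}{34442} - \left(42849 + 10033\right) = \frac{1}{34442} - 52882 = - \frac{1821361843}{34442}$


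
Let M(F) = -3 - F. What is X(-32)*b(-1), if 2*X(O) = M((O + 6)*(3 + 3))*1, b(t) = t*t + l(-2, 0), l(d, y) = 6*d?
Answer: -1683/2 ≈ -841.50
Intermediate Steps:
b(t) = -12 + t**2 (b(t) = t*t + 6*(-2) = t**2 - 12 = -12 + t**2)
X(O) = -39/2 - 3*O (X(O) = ((-3 - (O + 6)*(3 + 3))*1)/2 = ((-3 - (6 + O)*6)*1)/2 = ((-3 - (36 + 6*O))*1)/2 = ((-3 + (-36 - 6*O))*1)/2 = ((-39 - 6*O)*1)/2 = (-39 - 6*O)/2 = -39/2 - 3*O)
X(-32)*b(-1) = (-39/2 - 3*(-32))*(-12 + (-1)**2) = (-39/2 + 96)*(-12 + 1) = (153/2)*(-11) = -1683/2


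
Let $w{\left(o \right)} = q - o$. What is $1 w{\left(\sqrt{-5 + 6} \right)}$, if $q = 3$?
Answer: $2$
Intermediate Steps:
$w{\left(o \right)} = 3 - o$
$1 w{\left(\sqrt{-5 + 6} \right)} = 1 \left(3 - \sqrt{-5 + 6}\right) = 1 \left(3 - \sqrt{1}\right) = 1 \left(3 - 1\right) = 1 \cdot 2 = 2$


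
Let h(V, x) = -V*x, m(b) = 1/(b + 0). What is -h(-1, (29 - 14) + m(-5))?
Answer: -74/5 ≈ -14.800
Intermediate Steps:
m(b) = 1/b
h(V, x) = -V*x
-h(-1, (29 - 14) + m(-5)) = -(-1)*(-1)*((29 - 14) + 1/(-5)) = -(-1)*(-1)*(15 - 1/5) = -(-1)*(-1)*74/5 = -1*74/5 = -74/5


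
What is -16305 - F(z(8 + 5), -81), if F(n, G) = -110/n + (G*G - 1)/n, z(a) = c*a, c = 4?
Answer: -427155/26 ≈ -16429.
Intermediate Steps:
z(a) = 4*a
F(n, G) = -110/n + (-1 + G²)/n (F(n, G) = -110/n + (G² - 1)/n = -110/n + (-1 + G²)/n)
-16305 - F(z(8 + 5), -81) = -16305 - (-111 + (-81)²)/(4*(8 + 5)) = -16305 - (-111 + 6561)/(4*13) = -16305 - 6450/52 = -16305 - 1*3225/26 = -16305 - 3225/26 = -427155/26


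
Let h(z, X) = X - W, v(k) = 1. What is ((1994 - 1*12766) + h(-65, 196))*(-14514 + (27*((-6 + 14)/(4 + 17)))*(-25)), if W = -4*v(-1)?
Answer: 1093123656/7 ≈ 1.5616e+8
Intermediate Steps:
W = -4 (W = -4*1 = -4)
h(z, X) = 4 + X (h(z, X) = X - 1*(-4) = X + 4 = 4 + X)
((1994 - 1*12766) + h(-65, 196))*(-14514 + (27*((-6 + 14)/(4 + 17)))*(-25)) = ((1994 - 1*12766) + (4 + 196))*(-14514 + (27*((-6 + 14)/(4 + 17)))*(-25)) = ((1994 - 12766) + 200)*(-14514 + (27*(8/21))*(-25)) = (-10772 + 200)*(-14514 + (27*(8*(1/21)))*(-25)) = -10572*(-14514 + (27*(8/21))*(-25)) = -10572*(-14514 + (72/7)*(-25)) = -10572*(-14514 - 1800/7) = -10572*(-103398/7) = 1093123656/7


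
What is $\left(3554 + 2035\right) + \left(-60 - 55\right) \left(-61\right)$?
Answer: $12604$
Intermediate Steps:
$\left(3554 + 2035\right) + \left(-60 - 55\right) \left(-61\right) = 5589 - -7015 = 5589 + 7015 = 12604$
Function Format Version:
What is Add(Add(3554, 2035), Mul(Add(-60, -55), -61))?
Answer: 12604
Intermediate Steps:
Add(Add(3554, 2035), Mul(Add(-60, -55), -61)) = Add(5589, Mul(-115, -61)) = Add(5589, 7015) = 12604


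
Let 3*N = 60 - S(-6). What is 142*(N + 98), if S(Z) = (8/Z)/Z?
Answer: 452128/27 ≈ 16745.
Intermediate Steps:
S(Z) = 8/Z**2
N = 538/27 (N = (60 - 8/(-6)**2)/3 = (60 - 8/36)/3 = (60 - 1*2/9)/3 = (60 - 2/9)/3 = (1/3)*(538/9) = 538/27 ≈ 19.926)
142*(N + 98) = 142*(538/27 + 98) = 142*(3184/27) = 452128/27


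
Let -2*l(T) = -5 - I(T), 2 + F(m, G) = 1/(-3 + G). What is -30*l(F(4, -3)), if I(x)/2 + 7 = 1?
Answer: 105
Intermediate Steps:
F(m, G) = -2 + 1/(-3 + G)
I(x) = -12 (I(x) = -14 + 2*1 = -14 + 2 = -12)
l(T) = -7/2 (l(T) = -(-5 - 1*(-12))/2 = -(-5 + 12)/2 = -½*7 = -7/2)
-30*l(F(4, -3)) = -30*(-7/2) = 105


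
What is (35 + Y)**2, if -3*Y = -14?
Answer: 14161/9 ≈ 1573.4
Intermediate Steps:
Y = 14/3 (Y = -1/3*(-14) = 14/3 ≈ 4.6667)
(35 + Y)**2 = (35 + 14/3)**2 = (119/3)**2 = 14161/9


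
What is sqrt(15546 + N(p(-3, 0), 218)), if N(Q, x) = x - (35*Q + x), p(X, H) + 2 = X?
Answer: sqrt(15721) ≈ 125.38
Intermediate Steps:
p(X, H) = -2 + X
N(Q, x) = -35*Q (N(Q, x) = x - (x + 35*Q) = x + (-x - 35*Q) = -35*Q)
sqrt(15546 + N(p(-3, 0), 218)) = sqrt(15546 - 35*(-2 - 3)) = sqrt(15546 - 35*(-5)) = sqrt(15546 + 175) = sqrt(15721)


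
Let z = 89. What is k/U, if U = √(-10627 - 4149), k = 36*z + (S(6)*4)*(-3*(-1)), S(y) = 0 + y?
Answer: -819*I*√3694/1847 ≈ -26.95*I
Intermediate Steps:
S(y) = y
k = 3276 (k = 36*89 + (6*4)*(-3*(-1)) = 3204 + 24*3 = 3204 + 72 = 3276)
U = 2*I*√3694 (U = √(-14776) = 2*I*√3694 ≈ 121.56*I)
k/U = 3276/((2*I*√3694)) = 3276*(-I*√3694/7388) = -819*I*√3694/1847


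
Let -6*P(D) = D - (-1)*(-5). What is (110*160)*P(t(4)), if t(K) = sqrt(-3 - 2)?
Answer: 44000/3 - 8800*I*sqrt(5)/3 ≈ 14667.0 - 6559.1*I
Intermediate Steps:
t(K) = I*sqrt(5) (t(K) = sqrt(-5) = I*sqrt(5))
P(D) = 5/6 - D/6 (P(D) = -(D - (-1)*(-5))/6 = -(D - 1*5)/6 = -(D - 5)/6 = -(-5 + D)/6 = 5/6 - D/6)
(110*160)*P(t(4)) = (110*160)*(5/6 - I*sqrt(5)/6) = 17600*(5/6 - I*sqrt(5)/6) = 44000/3 - 8800*I*sqrt(5)/3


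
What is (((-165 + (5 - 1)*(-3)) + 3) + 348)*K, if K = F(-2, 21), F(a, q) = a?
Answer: -348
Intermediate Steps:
K = -2
(((-165 + (5 - 1)*(-3)) + 3) + 348)*K = (((-165 + (5 - 1)*(-3)) + 3) + 348)*(-2) = (((-165 + 4*(-3)) + 3) + 348)*(-2) = (((-165 - 12) + 3) + 348)*(-2) = ((-177 + 3) + 348)*(-2) = (-174 + 348)*(-2) = 174*(-2) = -348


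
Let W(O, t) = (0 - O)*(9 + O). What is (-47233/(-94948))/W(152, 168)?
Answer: -47233/2323567456 ≈ -2.0328e-5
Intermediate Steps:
W(O, t) = -O*(9 + O) (W(O, t) = (-O)*(9 + O) = -O*(9 + O))
(-47233/(-94948))/W(152, 168) = (-47233/(-94948))/((-1*152*(9 + 152))) = (-47233*(-1/94948))/((-1*152*161)) = (47233/94948)/(-24472) = (47233/94948)*(-1/24472) = -47233/2323567456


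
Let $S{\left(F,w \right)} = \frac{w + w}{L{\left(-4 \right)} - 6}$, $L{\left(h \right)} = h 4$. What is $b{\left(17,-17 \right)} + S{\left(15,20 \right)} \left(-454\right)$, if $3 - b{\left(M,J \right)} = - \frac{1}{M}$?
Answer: $\frac{154932}{187} \approx 828.51$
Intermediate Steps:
$L{\left(h \right)} = 4 h$
$S{\left(F,w \right)} = - \frac{w}{11}$ ($S{\left(F,w \right)} = \frac{w + w}{4 \left(-4\right) - 6} = \frac{2 w}{-16 - 6} = \frac{2 w}{-22} = 2 w \left(- \frac{1}{22}\right) = - \frac{w}{11}$)
$b{\left(M,J \right)} = 3 + \frac{1}{M}$ ($b{\left(M,J \right)} = 3 - - \frac{1}{M} = 3 + \frac{1}{M}$)
$b{\left(17,-17 \right)} + S{\left(15,20 \right)} \left(-454\right) = \left(3 + \frac{1}{17}\right) + \left(- \frac{1}{11}\right) 20 \left(-454\right) = \left(3 + \frac{1}{17}\right) - - \frac{9080}{11} = \frac{52}{17} + \frac{9080}{11} = \frac{154932}{187}$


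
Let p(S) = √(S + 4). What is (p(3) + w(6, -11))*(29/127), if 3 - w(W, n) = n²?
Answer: -3422/127 + 29*√7/127 ≈ -26.341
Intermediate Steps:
w(W, n) = 3 - n²
p(S) = √(4 + S)
(p(3) + w(6, -11))*(29/127) = (√(4 + 3) + (3 - 1*(-11)²))*(29/127) = (√7 + (3 - 1*121))*(29*(1/127)) = (√7 + (3 - 121))*(29/127) = (√7 - 118)*(29/127) = (-118 + √7)*(29/127) = -3422/127 + 29*√7/127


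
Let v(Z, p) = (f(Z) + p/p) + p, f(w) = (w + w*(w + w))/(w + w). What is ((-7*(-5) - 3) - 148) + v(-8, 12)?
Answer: -221/2 ≈ -110.50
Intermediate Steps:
f(w) = (w + 2*w²)/(2*w) (f(w) = (w + w*(2*w))/((2*w)) = (w + 2*w²)*(1/(2*w)) = (w + 2*w²)/(2*w))
v(Z, p) = 3/2 + Z + p (v(Z, p) = ((½ + Z) + p/p) + p = ((½ + Z) + 1) + p = (3/2 + Z) + p = 3/2 + Z + p)
((-7*(-5) - 3) - 148) + v(-8, 12) = ((-7*(-5) - 3) - 148) + (3/2 - 8 + 12) = ((35 - 3) - 148) + 11/2 = (32 - 148) + 11/2 = -116 + 11/2 = -221/2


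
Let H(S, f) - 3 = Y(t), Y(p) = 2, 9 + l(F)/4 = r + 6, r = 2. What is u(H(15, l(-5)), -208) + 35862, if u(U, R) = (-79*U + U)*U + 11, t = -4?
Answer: 33923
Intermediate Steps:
l(F) = -4 (l(F) = -36 + 4*(2 + 6) = -36 + 4*8 = -36 + 32 = -4)
H(S, f) = 5 (H(S, f) = 3 + 2 = 5)
u(U, R) = 11 - 78*U² (u(U, R) = (-78*U)*U + 11 = -78*U² + 11 = 11 - 78*U²)
u(H(15, l(-5)), -208) + 35862 = (11 - 78*5²) + 35862 = (11 - 78*25) + 35862 = (11 - 1950) + 35862 = -1939 + 35862 = 33923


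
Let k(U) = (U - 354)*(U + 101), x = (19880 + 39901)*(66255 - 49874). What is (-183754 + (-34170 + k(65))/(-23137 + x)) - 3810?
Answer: -11479496190330/61203089 ≈ -1.8756e+5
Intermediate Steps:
x = 979272561 (x = 59781*16381 = 979272561)
k(U) = (-354 + U)*(101 + U)
(-183754 + (-34170 + k(65))/(-23137 + x)) - 3810 = (-183754 + (-34170 + (-35754 + 65² - 253*65))/(-23137 + 979272561)) - 3810 = (-183754 + (-34170 + (-35754 + 4225 - 16445))/979249424) - 3810 = (-183754 + (-34170 - 47974)*(1/979249424)) - 3810 = (-183754 - 82144*1/979249424) - 3810 = (-183754 - 5134/61203089) - 3810 = -11246312421240/61203089 - 3810 = -11479496190330/61203089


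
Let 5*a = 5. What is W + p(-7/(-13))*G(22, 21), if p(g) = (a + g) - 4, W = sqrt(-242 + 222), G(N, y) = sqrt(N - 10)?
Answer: -64*sqrt(3)/13 + 2*I*sqrt(5) ≈ -8.527 + 4.4721*I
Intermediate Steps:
a = 1 (a = (1/5)*5 = 1)
G(N, y) = sqrt(-10 + N)
W = 2*I*sqrt(5) (W = sqrt(-20) = 2*I*sqrt(5) ≈ 4.4721*I)
p(g) = -3 + g (p(g) = (1 + g) - 4 = -3 + g)
W + p(-7/(-13))*G(22, 21) = 2*I*sqrt(5) + (-3 - 7/(-13))*sqrt(-10 + 22) = 2*I*sqrt(5) + (-3 - 7*(-1/13))*sqrt(12) = 2*I*sqrt(5) + (-3 + 7/13)*(2*sqrt(3)) = 2*I*sqrt(5) - 64*sqrt(3)/13 = -64*sqrt(3)/13 + 2*I*sqrt(5)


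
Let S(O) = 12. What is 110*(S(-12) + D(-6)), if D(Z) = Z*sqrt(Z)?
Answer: 1320 - 660*I*sqrt(6) ≈ 1320.0 - 1616.7*I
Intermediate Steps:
D(Z) = Z**(3/2)
110*(S(-12) + D(-6)) = 110*(12 + (-6)**(3/2)) = 110*(12 - 6*I*sqrt(6)) = 1320 - 660*I*sqrt(6)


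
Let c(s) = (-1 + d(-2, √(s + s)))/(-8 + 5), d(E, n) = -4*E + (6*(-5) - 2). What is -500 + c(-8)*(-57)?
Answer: -975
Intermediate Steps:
d(E, n) = -32 - 4*E (d(E, n) = -4*E + (-30 - 2) = -4*E - 32 = -32 - 4*E)
c(s) = 25/3 (c(s) = (-1 + (-32 - 4*(-2)))/(-8 + 5) = (-1 + (-32 + 8))/(-3) = (-1 - 24)*(-⅓) = -25*(-⅓) = 25/3)
-500 + c(-8)*(-57) = -500 + (25/3)*(-57) = -500 - 475 = -975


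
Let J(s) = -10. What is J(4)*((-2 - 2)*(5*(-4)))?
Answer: -800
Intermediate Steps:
J(4)*((-2 - 2)*(5*(-4))) = -10*(-2 - 2)*5*(-4) = -(-40)*(-20) = -10*80 = -800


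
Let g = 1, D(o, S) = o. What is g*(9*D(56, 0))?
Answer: 504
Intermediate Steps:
g*(9*D(56, 0)) = 1*(9*56) = 1*504 = 504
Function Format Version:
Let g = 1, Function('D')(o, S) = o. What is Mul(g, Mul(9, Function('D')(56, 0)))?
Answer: 504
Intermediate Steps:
Mul(g, Mul(9, Function('D')(56, 0))) = Mul(1, Mul(9, 56)) = Mul(1, 504) = 504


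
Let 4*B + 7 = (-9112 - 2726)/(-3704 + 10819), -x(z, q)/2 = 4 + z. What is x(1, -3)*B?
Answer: 61643/2846 ≈ 21.660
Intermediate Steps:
x(z, q) = -8 - 2*z (x(z, q) = -2*(4 + z) = -8 - 2*z)
B = -61643/28460 (B = -7/4 + ((-9112 - 2726)/(-3704 + 10819))/4 = -7/4 + (-11838/7115)/4 = -7/4 + (-11838*1/7115)/4 = -7/4 + (¼)*(-11838/7115) = -7/4 - 5919/14230 = -61643/28460 ≈ -2.1660)
x(1, -3)*B = (-8 - 2*1)*(-61643/28460) = (-8 - 2)*(-61643/28460) = -10*(-61643/28460) = 61643/2846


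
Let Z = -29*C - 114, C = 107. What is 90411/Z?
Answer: -90411/3217 ≈ -28.104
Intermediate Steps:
Z = -3217 (Z = -29*107 - 114 = -3103 - 114 = -3217)
90411/Z = 90411/(-3217) = 90411*(-1/3217) = -90411/3217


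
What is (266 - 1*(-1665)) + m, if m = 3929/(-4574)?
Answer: 8828465/4574 ≈ 1930.1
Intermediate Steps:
m = -3929/4574 (m = 3929*(-1/4574) = -3929/4574 ≈ -0.85899)
(266 - 1*(-1665)) + m = (266 - 1*(-1665)) - 3929/4574 = (266 + 1665) - 3929/4574 = 1931 - 3929/4574 = 8828465/4574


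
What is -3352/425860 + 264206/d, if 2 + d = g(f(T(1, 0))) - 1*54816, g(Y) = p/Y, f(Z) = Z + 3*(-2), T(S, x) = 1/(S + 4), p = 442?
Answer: -408533050463/84742520190 ≈ -4.8209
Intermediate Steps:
T(S, x) = 1/(4 + S)
f(Z) = -6 + Z (f(Z) = Z - 6 = -6 + Z)
g(Y) = 442/Y
d = -1591932/29 (d = -2 + (442/(-6 + 1/(4 + 1)) - 1*54816) = -2 + (442/(-6 + 1/5) - 54816) = -2 + (442/(-6 + ⅕) - 54816) = -2 + (442/(-29/5) - 54816) = -2 + (442*(-5/29) - 54816) = -2 + (-2210/29 - 54816) = -2 - 1591874/29 = -1591932/29 ≈ -54894.)
-3352/425860 + 264206/d = -3352/425860 + 264206/(-1591932/29) = -3352*1/425860 + 264206*(-29/1591932) = -838/106465 - 3830987/795966 = -408533050463/84742520190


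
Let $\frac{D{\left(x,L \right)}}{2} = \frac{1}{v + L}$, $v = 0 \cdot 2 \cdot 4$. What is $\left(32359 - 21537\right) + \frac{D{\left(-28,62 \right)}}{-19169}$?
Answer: $\frac{6430854457}{594239} \approx 10822.0$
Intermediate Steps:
$v = 0$ ($v = 0 \cdot 4 = 0$)
$D{\left(x,L \right)} = \frac{2}{L}$ ($D{\left(x,L \right)} = \frac{2}{0 + L} = \frac{2}{L}$)
$\left(32359 - 21537\right) + \frac{D{\left(-28,62 \right)}}{-19169} = \left(32359 - 21537\right) + \frac{2 \cdot \frac{1}{62}}{-19169} = 10822 + 2 \cdot \frac{1}{62} \left(- \frac{1}{19169}\right) = 10822 + \frac{1}{31} \left(- \frac{1}{19169}\right) = 10822 - \frac{1}{594239} = \frac{6430854457}{594239}$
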